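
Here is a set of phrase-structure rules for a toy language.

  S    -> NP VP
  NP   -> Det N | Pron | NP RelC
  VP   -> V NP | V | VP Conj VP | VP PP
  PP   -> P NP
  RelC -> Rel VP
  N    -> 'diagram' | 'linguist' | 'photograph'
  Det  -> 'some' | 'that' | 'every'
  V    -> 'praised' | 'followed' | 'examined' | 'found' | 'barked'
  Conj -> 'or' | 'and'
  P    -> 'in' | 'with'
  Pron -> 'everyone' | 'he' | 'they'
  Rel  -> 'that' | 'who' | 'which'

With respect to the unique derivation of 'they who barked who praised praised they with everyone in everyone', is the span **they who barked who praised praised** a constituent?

No

[S [NP [NP [NP [Pron they]] [RelC [Rel who] [VP [V barked]]]] [RelC [Rel who] [VP [V praised]]]] [VP [VP [VP [V praised] [NP [Pron they]]] [PP [P with] [NP [Pron everyone]]]] [PP [P in] [NP [Pron everyone]]]]]
The smallest constituent containing 'they who barked who praised praised' is the S spanning 'they who barked who praised praised they with everyone in everyone'; no single node in the tree dominates exactly the given words.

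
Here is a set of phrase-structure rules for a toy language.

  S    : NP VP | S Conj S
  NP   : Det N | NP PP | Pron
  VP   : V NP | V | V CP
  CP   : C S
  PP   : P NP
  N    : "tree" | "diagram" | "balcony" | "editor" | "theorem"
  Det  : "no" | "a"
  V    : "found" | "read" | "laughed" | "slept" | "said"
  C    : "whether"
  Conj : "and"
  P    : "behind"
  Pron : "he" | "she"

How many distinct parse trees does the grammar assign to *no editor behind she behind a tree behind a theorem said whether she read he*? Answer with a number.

Two of the 5 distinct bracketings:
[S [NP [NP [Det no] [N editor]] [PP [P behind] [NP [NP [Pron she]] [PP [P behind] [NP [NP [Det a] [N tree]] [PP [P behind] [NP [Det a] [N theorem]]]]]]]] [VP [V said] [CP [C whether] [S [NP [Pron she]] [VP [V read] [NP [Pron he]]]]]]]
[S [NP [NP [Det no] [N editor]] [PP [P behind] [NP [NP [NP [Pron she]] [PP [P behind] [NP [Det a] [N tree]]]] [PP [P behind] [NP [Det a] [N theorem]]]]]] [VP [V said] [CP [C whether] [S [NP [Pron she]] [VP [V read] [NP [Pron he]]]]]]]
The trees differ in how a recursive rule is bracketed over the same span.

5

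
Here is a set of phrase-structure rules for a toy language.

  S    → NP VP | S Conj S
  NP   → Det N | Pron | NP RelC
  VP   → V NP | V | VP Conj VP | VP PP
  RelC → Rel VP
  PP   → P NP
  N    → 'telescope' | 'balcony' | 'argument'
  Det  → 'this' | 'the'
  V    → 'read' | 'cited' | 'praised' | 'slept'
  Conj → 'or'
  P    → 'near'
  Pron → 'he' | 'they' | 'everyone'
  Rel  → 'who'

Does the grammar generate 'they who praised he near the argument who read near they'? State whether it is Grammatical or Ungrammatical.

Ungrammatical

For S → NP VP, every NP-prefix leaves a non-VP remainder: after 'they' the remainder is not a VP; after 'they who praised' the remainder is not a VP; after 'they who praised he' the remainder is not a VP (and 2 more). The alternative S rule S → S Conj S likewise has no satisfying split.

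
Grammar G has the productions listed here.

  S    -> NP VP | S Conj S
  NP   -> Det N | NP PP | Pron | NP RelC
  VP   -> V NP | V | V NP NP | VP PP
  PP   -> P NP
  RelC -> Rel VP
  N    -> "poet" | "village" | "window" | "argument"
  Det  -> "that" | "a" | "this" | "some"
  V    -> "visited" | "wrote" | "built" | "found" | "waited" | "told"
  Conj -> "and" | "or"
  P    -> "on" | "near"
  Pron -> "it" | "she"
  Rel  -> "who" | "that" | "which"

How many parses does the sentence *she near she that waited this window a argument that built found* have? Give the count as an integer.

Two of the 5 distinct bracketings:
[S [NP [NP [Pron she]] [PP [P near] [NP [NP [Pron she]] [RelC [Rel that] [VP [V waited] [NP [Det this] [N window]] [NP [NP [Det a] [N argument]] [RelC [Rel that] [VP [V built]]]]]]]]] [VP [V found]]]
[S [NP [NP [Pron she]] [PP [P near] [NP [NP [NP [Pron she]] [RelC [Rel that] [VP [V waited] [NP [Det this] [N window]] [NP [Det a] [N argument]]]]] [RelC [Rel that] [VP [V built]]]]]] [VP [V found]]]
The trees differ in how a recursive rule is bracketed over the same span.

5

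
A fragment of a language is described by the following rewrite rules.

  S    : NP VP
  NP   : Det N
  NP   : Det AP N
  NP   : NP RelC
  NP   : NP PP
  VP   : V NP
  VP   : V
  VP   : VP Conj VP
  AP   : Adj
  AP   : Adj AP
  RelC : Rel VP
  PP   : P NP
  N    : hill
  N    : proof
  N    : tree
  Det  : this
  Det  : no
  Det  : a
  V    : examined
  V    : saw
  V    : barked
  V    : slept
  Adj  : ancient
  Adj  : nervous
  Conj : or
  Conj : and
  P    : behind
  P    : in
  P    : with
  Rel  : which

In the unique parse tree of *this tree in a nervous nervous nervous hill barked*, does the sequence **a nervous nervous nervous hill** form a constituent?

Yes

[S [NP [NP [Det this] [N tree]] [PP [P in] [NP [Det a] [AP [Adj nervous] [AP [Adj nervous] [AP [Adj nervous]]]] [N hill]]]] [VP [V barked]]]
The words 'a nervous nervous nervous hill' are exhaustively dominated by a single NP node (built by NP → Det AP N), so they form a constituent.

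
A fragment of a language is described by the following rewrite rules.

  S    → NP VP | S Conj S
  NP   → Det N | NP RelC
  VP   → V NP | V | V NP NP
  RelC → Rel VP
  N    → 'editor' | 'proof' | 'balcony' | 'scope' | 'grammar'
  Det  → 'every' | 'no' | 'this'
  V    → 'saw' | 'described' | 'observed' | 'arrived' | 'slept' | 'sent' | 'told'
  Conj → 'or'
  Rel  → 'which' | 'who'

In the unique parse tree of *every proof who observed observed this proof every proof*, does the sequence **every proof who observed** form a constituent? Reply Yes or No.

Yes

[S [NP [NP [Det every] [N proof]] [RelC [Rel who] [VP [V observed]]]] [VP [V observed] [NP [Det this] [N proof]] [NP [Det every] [N proof]]]]
The words 'every proof who observed' are exhaustively dominated by a single NP node (built by NP → NP RelC), so they form a constituent.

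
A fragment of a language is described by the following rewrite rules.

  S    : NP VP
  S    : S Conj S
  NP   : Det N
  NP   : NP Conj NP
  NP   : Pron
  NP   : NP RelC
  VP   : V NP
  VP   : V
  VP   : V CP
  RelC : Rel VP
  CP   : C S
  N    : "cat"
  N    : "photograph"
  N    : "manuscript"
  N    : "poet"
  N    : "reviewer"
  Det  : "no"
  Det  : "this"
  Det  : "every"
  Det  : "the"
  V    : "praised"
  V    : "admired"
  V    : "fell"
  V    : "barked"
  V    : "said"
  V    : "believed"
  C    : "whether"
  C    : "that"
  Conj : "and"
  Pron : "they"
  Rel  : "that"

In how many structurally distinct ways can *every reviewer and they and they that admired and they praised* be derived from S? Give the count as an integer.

Two of the 9 distinct bracketings:
[S [NP [NP [Det every] [N reviewer]] [Conj and] [NP [NP [Pron they]] [Conj and] [NP [NP [NP [Pron they]] [RelC [Rel that] [VP [V admired]]]] [Conj and] [NP [Pron they]]]]] [VP [V praised]]]
[S [NP [NP [Det every] [N reviewer]] [Conj and] [NP [NP [NP [Pron they]] [Conj and] [NP [NP [Pron they]] [RelC [Rel that] [VP [V admired]]]]] [Conj and] [NP [Pron they]]]] [VP [V praised]]]
The trees differ in how a recursive rule is bracketed over the same span.

9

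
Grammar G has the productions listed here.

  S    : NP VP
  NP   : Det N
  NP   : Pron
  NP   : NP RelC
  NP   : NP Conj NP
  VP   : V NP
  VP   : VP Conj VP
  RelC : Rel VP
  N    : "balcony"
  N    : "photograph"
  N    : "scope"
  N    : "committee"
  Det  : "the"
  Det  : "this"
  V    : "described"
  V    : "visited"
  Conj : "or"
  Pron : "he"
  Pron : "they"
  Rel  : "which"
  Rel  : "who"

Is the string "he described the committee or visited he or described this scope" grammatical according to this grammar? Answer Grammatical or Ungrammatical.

Grammatical

S
  NP
    Pron: he
  VP
    VP
      V: described
      NP
        Det: the
        N: committee
    Conj: or
    VP
      VP
        V: visited
        NP
          Pron: he
      Conj: or
      VP
        V: described
        NP
          Det: this
          N: scope
The bracketing above is licensed at every node by one of the given productions, with S at the root.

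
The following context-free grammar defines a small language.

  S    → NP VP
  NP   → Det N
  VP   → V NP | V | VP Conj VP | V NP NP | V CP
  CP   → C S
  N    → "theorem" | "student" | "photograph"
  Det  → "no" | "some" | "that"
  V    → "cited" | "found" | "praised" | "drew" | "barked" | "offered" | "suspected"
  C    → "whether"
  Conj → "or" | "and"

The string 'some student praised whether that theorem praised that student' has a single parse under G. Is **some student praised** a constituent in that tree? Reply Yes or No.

No

[S [NP [Det some] [N student]] [VP [V praised] [CP [C whether] [S [NP [Det that] [N theorem]] [VP [V praised] [NP [Det that] [N student]]]]]]]
The smallest constituent containing 'some student praised' is the S spanning 'some student praised whether that theorem praised that student'; no single node in the tree dominates exactly the given words.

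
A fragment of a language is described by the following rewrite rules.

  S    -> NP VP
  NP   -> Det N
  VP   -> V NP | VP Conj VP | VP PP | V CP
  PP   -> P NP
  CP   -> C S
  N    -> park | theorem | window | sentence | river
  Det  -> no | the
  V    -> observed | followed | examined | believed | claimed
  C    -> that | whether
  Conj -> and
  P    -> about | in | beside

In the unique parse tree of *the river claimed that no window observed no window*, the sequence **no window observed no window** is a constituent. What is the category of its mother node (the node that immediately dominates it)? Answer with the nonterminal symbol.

CP

S
  NP
    Det: the
    N: river
  VP
    V: claimed
    CP
      C: that
      S
        NP
          Det: no
          N: window
        VP
          V: observed
          NP
            Det: no
            N: window
The span 'no window observed no window' is the S node built by S → NP VP.
Its mother is the CP built by CP → C S.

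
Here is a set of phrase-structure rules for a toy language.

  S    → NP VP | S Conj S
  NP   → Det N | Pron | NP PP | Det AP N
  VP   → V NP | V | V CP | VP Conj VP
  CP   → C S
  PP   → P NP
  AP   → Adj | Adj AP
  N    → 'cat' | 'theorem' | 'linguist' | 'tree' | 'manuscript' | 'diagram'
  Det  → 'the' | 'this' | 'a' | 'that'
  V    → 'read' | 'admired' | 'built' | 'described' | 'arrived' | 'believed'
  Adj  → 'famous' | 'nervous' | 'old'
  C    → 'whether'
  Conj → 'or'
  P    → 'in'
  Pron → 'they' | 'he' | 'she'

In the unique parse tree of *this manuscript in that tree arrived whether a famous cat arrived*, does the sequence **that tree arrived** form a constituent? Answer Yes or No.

No

[S [NP [NP [Det this] [N manuscript]] [PP [P in] [NP [Det that] [N tree]]]] [VP [V arrived] [CP [C whether] [S [NP [Det a] [AP [Adj famous]] [N cat]] [VP [V arrived]]]]]]
The smallest constituent containing 'that tree arrived' is the S spanning 'this manuscript in that tree arrived whether a famous cat arrived'; no single node in the tree dominates exactly the given words.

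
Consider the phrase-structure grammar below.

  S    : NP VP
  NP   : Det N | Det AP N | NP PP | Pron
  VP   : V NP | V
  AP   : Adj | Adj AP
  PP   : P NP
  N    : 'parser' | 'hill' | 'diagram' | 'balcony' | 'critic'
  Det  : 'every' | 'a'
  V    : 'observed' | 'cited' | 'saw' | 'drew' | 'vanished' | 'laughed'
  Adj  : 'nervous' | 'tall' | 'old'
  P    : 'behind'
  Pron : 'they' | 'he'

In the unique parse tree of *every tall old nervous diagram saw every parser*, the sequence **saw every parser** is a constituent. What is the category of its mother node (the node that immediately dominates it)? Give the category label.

[S [NP [Det every] [AP [Adj tall] [AP [Adj old] [AP [Adj nervous]]]] [N diagram]] [VP [V saw] [NP [Det every] [N parser]]]]
The span 'saw every parser' is the VP node built by VP → V NP.
Its mother is the S built by S → NP VP.

S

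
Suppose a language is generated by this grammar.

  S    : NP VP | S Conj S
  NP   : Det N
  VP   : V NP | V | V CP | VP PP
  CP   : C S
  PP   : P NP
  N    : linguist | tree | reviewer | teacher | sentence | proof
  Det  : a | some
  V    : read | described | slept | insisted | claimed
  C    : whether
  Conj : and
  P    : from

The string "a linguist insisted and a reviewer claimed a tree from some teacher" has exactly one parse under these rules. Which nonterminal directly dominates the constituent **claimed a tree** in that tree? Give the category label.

S
  S
    NP
      Det: a
      N: linguist
    VP
      V: insisted
  Conj: and
  S
    NP
      Det: a
      N: reviewer
    VP
      VP
        V: claimed
        NP
          Det: a
          N: tree
      PP
        P: from
        NP
          Det: some
          N: teacher
The span 'claimed a tree' is the VP node built by VP → V NP.
Its mother is the VP built by VP → VP PP.

VP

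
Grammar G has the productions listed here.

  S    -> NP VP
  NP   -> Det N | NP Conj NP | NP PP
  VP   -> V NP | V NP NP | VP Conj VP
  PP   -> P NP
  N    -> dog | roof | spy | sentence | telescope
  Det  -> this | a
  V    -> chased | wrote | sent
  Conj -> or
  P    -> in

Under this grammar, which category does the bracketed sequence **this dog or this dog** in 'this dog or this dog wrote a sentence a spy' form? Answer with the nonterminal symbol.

S
  NP
    NP
      Det: this
      N: dog
    Conj: or
    NP
      Det: this
      N: dog
  VP
    V: wrote
    NP
      Det: a
      N: sentence
    NP
      Det: a
      N: spy
The span 'this dog or this dog' is the NP node built by NP → NP Conj NP.

NP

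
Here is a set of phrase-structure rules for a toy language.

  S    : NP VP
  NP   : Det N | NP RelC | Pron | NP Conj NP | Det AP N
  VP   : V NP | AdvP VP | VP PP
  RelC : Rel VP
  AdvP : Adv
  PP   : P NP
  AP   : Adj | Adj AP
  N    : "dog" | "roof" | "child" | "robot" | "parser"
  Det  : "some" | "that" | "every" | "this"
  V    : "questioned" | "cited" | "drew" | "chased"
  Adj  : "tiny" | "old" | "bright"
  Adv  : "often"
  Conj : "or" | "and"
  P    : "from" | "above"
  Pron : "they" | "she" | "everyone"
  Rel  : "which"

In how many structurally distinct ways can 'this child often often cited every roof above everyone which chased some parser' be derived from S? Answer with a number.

3

Two of the 3 distinct bracketings:
[S [NP [Det this] [N child]] [VP [AdvP [Adv often]] [VP [AdvP [Adv often]] [VP [VP [V cited] [NP [Det every] [N roof]]] [PP [P above] [NP [NP [Pron everyone]] [RelC [Rel which] [VP [V chased] [NP [Det some] [N parser]]]]]]]]]]
[S [NP [Det this] [N child]] [VP [AdvP [Adv often]] [VP [VP [AdvP [Adv often]] [VP [V cited] [NP [Det every] [N roof]]]] [PP [P above] [NP [NP [Pron everyone]] [RelC [Rel which] [VP [V chased] [NP [Det some] [N parser]]]]]]]]]
The trees differ in how a recursive rule is bracketed over the same span.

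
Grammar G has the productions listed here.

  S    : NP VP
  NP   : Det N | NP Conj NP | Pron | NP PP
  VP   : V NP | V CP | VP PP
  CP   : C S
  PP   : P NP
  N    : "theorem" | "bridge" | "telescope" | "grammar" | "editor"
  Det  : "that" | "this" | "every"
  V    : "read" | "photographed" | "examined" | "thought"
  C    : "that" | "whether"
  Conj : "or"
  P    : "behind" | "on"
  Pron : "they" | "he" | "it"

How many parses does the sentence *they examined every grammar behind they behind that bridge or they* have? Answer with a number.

Two of the 9 distinct bracketings:
[S [NP [Pron they]] [VP [V examined] [NP [NP [NP [Det every] [N grammar]] [PP [P behind] [NP [NP [Pron they]] [PP [P behind] [NP [Det that] [N bridge]]]]]] [Conj or] [NP [Pron they]]]]]
[S [NP [Pron they]] [VP [V examined] [NP [NP [NP [NP [Det every] [N grammar]] [PP [P behind] [NP [Pron they]]]] [PP [P behind] [NP [Det that] [N bridge]]]] [Conj or] [NP [Pron they]]]]]
The trees differ in how a recursive rule is bracketed over the same span.

9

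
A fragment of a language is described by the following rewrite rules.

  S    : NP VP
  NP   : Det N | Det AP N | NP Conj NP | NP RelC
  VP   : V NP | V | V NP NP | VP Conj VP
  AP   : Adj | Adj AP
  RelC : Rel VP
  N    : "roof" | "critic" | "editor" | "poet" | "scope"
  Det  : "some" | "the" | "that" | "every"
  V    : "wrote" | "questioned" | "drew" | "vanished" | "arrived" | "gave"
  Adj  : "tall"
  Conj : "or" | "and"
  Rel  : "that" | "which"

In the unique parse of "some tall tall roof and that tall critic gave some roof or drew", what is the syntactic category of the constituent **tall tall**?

AP

[S [NP [NP [Det some] [AP [Adj tall] [AP [Adj tall]]] [N roof]] [Conj and] [NP [Det that] [AP [Adj tall]] [N critic]]] [VP [VP [V gave] [NP [Det some] [N roof]]] [Conj or] [VP [V drew]]]]
The span 'tall tall' is the AP node built by AP → Adj AP.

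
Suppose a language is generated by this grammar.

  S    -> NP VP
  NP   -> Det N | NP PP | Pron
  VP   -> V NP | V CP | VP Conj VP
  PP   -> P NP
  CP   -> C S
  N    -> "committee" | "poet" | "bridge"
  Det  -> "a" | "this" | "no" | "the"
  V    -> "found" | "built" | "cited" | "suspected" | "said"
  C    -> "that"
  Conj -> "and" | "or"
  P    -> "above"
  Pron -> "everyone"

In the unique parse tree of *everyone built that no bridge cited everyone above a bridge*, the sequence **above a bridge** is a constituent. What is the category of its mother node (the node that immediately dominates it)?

NP

[S [NP [Pron everyone]] [VP [V built] [CP [C that] [S [NP [Det no] [N bridge]] [VP [V cited] [NP [NP [Pron everyone]] [PP [P above] [NP [Det a] [N bridge]]]]]]]]]
The span 'above a bridge' is the PP node built by PP → P NP.
Its mother is the NP built by NP → NP PP.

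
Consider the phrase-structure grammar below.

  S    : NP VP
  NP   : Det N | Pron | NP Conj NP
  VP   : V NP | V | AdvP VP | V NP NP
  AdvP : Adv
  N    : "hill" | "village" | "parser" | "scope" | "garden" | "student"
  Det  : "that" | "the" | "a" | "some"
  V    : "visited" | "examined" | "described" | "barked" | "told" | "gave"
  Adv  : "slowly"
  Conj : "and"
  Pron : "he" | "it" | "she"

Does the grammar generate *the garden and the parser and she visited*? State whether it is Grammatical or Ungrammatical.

S
  NP
    NP
      Det: the
      N: garden
    Conj: and
    NP
      NP
        Det: the
        N: parser
      Conj: and
      NP
        Pron: she
  VP
    V: visited
The bracketing above is licensed at every node by one of the given productions, with S at the root.

Grammatical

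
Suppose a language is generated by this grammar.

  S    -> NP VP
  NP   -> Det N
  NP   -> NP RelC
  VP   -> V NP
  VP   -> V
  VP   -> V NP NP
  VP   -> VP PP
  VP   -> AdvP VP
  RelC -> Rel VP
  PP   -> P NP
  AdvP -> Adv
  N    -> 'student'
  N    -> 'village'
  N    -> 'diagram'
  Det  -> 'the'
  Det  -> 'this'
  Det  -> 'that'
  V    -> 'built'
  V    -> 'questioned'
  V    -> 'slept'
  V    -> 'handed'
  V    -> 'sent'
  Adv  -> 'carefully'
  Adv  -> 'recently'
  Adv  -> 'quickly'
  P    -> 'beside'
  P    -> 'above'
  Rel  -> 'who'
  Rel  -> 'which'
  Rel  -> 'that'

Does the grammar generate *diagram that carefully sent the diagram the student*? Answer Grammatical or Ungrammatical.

For S → NP VP, no prefix of the string parses as an NP.

Ungrammatical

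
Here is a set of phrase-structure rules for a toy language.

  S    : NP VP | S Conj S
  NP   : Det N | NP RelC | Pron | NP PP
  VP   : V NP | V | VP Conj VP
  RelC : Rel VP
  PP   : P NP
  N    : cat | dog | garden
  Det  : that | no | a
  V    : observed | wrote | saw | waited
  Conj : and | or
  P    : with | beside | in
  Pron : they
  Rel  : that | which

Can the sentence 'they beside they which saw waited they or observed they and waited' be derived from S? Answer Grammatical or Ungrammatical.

Grammatical

[S [NP [NP [NP [Pron they]] [PP [P beside] [NP [Pron they]]]] [RelC [Rel which] [VP [V saw]]]] [VP [VP [V waited] [NP [Pron they]]] [Conj or] [VP [VP [V observed] [NP [Pron they]]] [Conj and] [VP [V waited]]]]]
The bracketing above is licensed at every node by one of the given productions, with S at the root.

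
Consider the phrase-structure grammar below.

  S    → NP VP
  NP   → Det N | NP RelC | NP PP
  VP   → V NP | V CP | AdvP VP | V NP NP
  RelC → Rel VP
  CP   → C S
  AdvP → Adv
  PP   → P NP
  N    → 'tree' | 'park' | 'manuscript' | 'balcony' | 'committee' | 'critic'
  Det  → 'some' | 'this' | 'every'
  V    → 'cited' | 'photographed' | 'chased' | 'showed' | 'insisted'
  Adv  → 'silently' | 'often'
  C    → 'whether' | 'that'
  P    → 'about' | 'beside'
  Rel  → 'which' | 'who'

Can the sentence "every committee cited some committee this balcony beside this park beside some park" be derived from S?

[S [NP [Det every] [N committee]] [VP [V cited] [NP [Det some] [N committee]] [NP [NP [Det this] [N balcony]] [PP [P beside] [NP [NP [Det this] [N park]] [PP [P beside] [NP [Det some] [N park]]]]]]]]
Each bracket corresponds to one application of a listed rule, so the string is derivable from S.

Grammatical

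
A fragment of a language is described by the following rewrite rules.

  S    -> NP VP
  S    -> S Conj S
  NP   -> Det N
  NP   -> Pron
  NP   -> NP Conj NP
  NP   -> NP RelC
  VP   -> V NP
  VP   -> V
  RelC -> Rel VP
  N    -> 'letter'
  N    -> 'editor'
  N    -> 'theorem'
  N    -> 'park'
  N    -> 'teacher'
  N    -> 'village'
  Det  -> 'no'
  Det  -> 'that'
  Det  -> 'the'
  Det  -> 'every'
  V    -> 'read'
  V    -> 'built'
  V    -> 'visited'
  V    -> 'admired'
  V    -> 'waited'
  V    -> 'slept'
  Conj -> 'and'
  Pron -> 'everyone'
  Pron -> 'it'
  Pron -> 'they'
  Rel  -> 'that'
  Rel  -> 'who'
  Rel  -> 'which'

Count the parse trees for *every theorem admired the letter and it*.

[S [NP [Det every] [N theorem]] [VP [V admired] [NP [NP [Det the] [N letter]] [Conj and] [NP [Pron it]]]]]
No rule offers an alternative attachment or grouping for any span, so this is the only derivation.

1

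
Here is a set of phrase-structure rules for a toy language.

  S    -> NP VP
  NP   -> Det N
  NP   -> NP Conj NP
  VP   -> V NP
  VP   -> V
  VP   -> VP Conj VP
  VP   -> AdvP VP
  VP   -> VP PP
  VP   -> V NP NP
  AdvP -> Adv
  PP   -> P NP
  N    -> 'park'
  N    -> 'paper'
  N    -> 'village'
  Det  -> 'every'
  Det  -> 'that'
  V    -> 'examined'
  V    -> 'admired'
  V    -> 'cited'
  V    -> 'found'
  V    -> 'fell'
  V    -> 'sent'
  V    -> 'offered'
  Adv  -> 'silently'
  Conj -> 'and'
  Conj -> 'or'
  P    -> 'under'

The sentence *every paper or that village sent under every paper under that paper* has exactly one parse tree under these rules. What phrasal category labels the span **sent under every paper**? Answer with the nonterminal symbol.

[S [NP [NP [Det every] [N paper]] [Conj or] [NP [Det that] [N village]]] [VP [VP [VP [V sent]] [PP [P under] [NP [Det every] [N paper]]]] [PP [P under] [NP [Det that] [N paper]]]]]
The span 'sent under every paper' is the VP node built by VP → VP PP.

VP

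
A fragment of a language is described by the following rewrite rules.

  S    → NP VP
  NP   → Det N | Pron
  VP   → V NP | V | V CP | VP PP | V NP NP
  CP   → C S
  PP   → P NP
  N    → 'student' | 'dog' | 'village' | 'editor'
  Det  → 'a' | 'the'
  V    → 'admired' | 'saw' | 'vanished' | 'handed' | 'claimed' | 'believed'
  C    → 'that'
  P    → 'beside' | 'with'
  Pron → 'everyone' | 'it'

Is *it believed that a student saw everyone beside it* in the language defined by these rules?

S
  NP
    Pron: it
  VP
    V: believed
    CP
      C: that
      S
        NP
          Det: a
          N: student
        VP
          VP
            V: saw
            NP
              Pron: everyone
          PP
            P: beside
            NP
              Pron: it
Every word is introduced by a lexical rule and the phrasal rules combine the resulting categories into a single S.

Grammatical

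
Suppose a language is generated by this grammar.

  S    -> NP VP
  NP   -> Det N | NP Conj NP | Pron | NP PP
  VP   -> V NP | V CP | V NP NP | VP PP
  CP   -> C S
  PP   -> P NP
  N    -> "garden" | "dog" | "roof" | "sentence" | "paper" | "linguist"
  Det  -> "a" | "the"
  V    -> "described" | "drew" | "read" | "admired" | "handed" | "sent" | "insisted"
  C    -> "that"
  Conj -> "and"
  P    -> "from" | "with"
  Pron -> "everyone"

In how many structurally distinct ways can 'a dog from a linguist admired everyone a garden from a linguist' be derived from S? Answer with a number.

2

The two bracketings:
[S [NP [NP [Det a] [N dog]] [PP [P from] [NP [Det a] [N linguist]]]] [VP [V admired] [NP [Pron everyone]] [NP [NP [Det a] [N garden]] [PP [P from] [NP [Det a] [N linguist]]]]]]
[S [NP [NP [Det a] [N dog]] [PP [P from] [NP [Det a] [N linguist]]]] [VP [VP [V admired] [NP [Pron everyone]] [NP [Det a] [N garden]]] [PP [P from] [NP [Det a] [N linguist]]]]]
The difference turns on whether VP → VP PP is used at the relevant span, versus an alternative expansion of VP.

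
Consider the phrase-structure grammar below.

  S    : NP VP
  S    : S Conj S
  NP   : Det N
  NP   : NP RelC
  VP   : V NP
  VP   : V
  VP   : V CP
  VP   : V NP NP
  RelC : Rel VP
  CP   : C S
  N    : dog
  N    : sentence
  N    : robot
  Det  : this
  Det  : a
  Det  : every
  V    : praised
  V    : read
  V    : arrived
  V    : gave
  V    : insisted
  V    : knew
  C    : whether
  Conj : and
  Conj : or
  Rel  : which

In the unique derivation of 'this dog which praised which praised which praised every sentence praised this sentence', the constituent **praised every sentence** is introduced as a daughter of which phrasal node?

[S [NP [NP [NP [NP [Det this] [N dog]] [RelC [Rel which] [VP [V praised]]]] [RelC [Rel which] [VP [V praised]]]] [RelC [Rel which] [VP [V praised] [NP [Det every] [N sentence]]]]] [VP [V praised] [NP [Det this] [N sentence]]]]
The span 'praised every sentence' is the VP node built by VP → V NP.
Its mother is the RelC built by RelC → Rel VP.

RelC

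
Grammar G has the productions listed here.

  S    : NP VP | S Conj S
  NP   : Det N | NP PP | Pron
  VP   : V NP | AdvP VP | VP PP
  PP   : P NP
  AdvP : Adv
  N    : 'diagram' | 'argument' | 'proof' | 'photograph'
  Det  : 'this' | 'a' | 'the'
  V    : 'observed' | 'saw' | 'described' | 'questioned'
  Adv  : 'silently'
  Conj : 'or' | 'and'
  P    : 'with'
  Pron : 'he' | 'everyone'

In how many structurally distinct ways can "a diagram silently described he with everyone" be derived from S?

3

Two of the 3 distinct bracketings:
[S [NP [Det a] [N diagram]] [VP [AdvP [Adv silently]] [VP [V described] [NP [NP [Pron he]] [PP [P with] [NP [Pron everyone]]]]]]]
[S [NP [Det a] [N diagram]] [VP [AdvP [Adv silently]] [VP [VP [V described] [NP [Pron he]]] [PP [P with] [NP [Pron everyone]]]]]]
The difference turns on whether NP → NP PP is used at the relevant span, versus an alternative expansion of NP.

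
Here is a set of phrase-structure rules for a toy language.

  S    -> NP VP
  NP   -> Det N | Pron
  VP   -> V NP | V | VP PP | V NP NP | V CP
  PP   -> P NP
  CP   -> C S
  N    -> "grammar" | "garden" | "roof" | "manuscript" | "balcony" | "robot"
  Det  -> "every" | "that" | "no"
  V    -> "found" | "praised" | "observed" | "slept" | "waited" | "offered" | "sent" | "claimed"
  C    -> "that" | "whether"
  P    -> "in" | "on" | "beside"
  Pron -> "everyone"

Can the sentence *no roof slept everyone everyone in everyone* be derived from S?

Grammatical

S
  NP
    Det: no
    N: roof
  VP
    VP
      V: slept
      NP
        Pron: everyone
      NP
        Pron: everyone
    PP
      P: in
      NP
        Pron: everyone
Each bracket corresponds to one application of a listed rule, so the string is derivable from S.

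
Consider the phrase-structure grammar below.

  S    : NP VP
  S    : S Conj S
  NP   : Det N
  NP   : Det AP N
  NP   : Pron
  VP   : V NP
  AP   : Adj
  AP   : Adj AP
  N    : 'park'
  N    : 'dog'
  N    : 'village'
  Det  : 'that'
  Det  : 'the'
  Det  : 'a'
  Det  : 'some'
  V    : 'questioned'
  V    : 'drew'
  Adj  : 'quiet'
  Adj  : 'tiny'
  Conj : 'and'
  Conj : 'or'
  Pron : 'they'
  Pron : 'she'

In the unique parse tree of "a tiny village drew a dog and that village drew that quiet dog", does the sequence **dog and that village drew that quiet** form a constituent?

No

[S [S [NP [Det a] [AP [Adj tiny]] [N village]] [VP [V drew] [NP [Det a] [N dog]]]] [Conj and] [S [NP [Det that] [N village]] [VP [V drew] [NP [Det that] [AP [Adj quiet]] [N dog]]]]]
The smallest constituent containing 'dog and that village drew that quiet' is the S spanning 'a tiny village drew a dog and that village drew that quiet dog'; no single node in the tree dominates exactly the given words.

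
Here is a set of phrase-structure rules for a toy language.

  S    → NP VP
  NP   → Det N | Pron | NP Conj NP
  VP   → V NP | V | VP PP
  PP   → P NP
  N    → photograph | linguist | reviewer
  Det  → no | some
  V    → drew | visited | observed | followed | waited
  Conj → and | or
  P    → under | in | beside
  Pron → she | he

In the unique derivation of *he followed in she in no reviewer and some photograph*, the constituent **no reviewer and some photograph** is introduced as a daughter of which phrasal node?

PP

S
  NP
    Pron: he
  VP
    VP
      VP
        V: followed
      PP
        P: in
        NP
          Pron: she
    PP
      P: in
      NP
        NP
          Det: no
          N: reviewer
        Conj: and
        NP
          Det: some
          N: photograph
The span 'no reviewer and some photograph' is the NP node built by NP → NP Conj NP.
Its mother is the PP built by PP → P NP.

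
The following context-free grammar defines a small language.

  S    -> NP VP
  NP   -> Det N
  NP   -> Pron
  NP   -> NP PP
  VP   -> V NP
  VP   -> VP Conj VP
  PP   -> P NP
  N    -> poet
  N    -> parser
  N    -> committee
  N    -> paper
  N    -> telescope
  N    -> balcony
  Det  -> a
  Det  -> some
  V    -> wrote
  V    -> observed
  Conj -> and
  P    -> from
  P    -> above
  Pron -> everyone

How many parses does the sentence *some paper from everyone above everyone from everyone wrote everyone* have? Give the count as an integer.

Two of the 5 distinct bracketings:
[S [NP [NP [Det some] [N paper]] [PP [P from] [NP [NP [Pron everyone]] [PP [P above] [NP [NP [Pron everyone]] [PP [P from] [NP [Pron everyone]]]]]]]] [VP [V wrote] [NP [Pron everyone]]]]
[S [NP [NP [Det some] [N paper]] [PP [P from] [NP [NP [NP [Pron everyone]] [PP [P above] [NP [Pron everyone]]]] [PP [P from] [NP [Pron everyone]]]]]] [VP [V wrote] [NP [Pron everyone]]]]
The trees differ in how a recursive rule is bracketed over the same span.

5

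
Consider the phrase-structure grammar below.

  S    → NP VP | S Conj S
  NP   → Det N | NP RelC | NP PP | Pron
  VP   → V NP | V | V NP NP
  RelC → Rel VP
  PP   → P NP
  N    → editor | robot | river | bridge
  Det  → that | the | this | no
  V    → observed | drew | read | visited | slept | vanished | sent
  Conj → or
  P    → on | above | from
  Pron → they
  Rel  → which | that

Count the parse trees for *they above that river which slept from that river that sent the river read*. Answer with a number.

Two of the 7 distinct bracketings:
[S [NP [NP [NP [Pron they]] [PP [P above] [NP [NP [NP [Det that] [N river]] [RelC [Rel which] [VP [V slept]]]] [PP [P from] [NP [Det that] [N river]]]]]] [RelC [Rel that] [VP [V sent] [NP [Det the] [N river]]]]] [VP [V read]]]
[S [NP [NP [NP [NP [NP [Pron they]] [PP [P above] [NP [Det that] [N river]]]] [RelC [Rel which] [VP [V slept]]]] [PP [P from] [NP [Det that] [N river]]]] [RelC [Rel that] [VP [V sent] [NP [Det the] [N river]]]]] [VP [V read]]]
The trees differ in how a recursive rule is bracketed over the same span.

7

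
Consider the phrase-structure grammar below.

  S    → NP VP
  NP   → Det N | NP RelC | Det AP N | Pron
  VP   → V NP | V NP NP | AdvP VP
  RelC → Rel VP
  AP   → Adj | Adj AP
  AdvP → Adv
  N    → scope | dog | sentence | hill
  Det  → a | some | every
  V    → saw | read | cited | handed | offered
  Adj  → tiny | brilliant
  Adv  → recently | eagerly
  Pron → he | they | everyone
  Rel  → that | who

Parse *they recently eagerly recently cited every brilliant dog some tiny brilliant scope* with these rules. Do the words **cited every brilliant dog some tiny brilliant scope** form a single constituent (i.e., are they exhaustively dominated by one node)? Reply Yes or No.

Yes

[S [NP [Pron they]] [VP [AdvP [Adv recently]] [VP [AdvP [Adv eagerly]] [VP [AdvP [Adv recently]] [VP [V cited] [NP [Det every] [AP [Adj brilliant]] [N dog]] [NP [Det some] [AP [Adj tiny] [AP [Adj brilliant]]] [N scope]]]]]]]
The words 'cited every brilliant dog some tiny brilliant scope' are exhaustively dominated by a single VP node (built by VP → V NP NP), so they form a constituent.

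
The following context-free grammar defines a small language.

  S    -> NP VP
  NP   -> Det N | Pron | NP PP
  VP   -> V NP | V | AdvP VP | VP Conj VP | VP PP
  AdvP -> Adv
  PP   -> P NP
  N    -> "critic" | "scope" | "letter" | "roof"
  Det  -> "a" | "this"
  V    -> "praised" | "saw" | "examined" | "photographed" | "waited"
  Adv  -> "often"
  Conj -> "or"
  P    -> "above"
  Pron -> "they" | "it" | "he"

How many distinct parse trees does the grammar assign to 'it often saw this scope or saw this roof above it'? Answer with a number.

7

Two of the 7 distinct bracketings:
[S [NP [Pron it]] [VP [AdvP [Adv often]] [VP [VP [V saw] [NP [Det this] [N scope]]] [Conj or] [VP [V saw] [NP [NP [Det this] [N roof]] [PP [P above] [NP [Pron it]]]]]]]]
[S [NP [Pron it]] [VP [AdvP [Adv often]] [VP [VP [V saw] [NP [Det this] [N scope]]] [Conj or] [VP [VP [V saw] [NP [Det this] [N roof]]] [PP [P above] [NP [Pron it]]]]]]]
The difference turns on whether NP → NP PP is used at the relevant span, versus an alternative expansion of NP.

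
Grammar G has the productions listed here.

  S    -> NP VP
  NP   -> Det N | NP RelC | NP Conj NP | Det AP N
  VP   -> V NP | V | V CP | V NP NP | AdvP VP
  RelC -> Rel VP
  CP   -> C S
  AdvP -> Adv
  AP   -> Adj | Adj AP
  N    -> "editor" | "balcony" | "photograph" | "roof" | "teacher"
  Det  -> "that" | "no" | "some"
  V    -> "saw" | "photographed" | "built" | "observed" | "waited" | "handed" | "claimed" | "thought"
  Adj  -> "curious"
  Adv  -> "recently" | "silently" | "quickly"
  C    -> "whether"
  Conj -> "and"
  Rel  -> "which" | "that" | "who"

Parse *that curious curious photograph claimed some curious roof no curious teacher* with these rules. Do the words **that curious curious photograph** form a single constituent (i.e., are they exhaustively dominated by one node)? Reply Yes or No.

[S [NP [Det that] [AP [Adj curious] [AP [Adj curious]]] [N photograph]] [VP [V claimed] [NP [Det some] [AP [Adj curious]] [N roof]] [NP [Det no] [AP [Adj curious]] [N teacher]]]]
The words 'that curious curious photograph' are exhaustively dominated by a single NP node (built by NP → Det AP N), so they form a constituent.

Yes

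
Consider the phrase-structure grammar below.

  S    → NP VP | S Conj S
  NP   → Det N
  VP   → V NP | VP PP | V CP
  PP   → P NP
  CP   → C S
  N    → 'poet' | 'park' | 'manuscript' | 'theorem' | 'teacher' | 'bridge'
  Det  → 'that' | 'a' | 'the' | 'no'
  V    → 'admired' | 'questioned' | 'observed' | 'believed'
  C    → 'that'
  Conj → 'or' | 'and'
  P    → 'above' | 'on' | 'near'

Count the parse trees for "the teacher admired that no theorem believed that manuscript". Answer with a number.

[S [NP [Det the] [N teacher]] [VP [V admired] [CP [C that] [S [NP [Det no] [N theorem]] [VP [V believed] [NP [Det that] [N manuscript]]]]]]]
No rule offers an alternative attachment or grouping for any span, so this is the only derivation.

1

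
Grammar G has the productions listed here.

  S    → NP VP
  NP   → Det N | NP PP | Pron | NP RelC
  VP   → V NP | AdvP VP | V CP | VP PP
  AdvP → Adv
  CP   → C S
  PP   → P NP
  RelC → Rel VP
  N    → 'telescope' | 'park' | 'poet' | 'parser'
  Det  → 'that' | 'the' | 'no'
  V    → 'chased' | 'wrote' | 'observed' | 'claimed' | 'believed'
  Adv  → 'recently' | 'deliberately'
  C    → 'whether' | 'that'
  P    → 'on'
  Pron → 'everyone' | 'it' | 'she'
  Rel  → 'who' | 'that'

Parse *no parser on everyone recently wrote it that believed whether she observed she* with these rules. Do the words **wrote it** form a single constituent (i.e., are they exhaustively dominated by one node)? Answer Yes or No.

[S [NP [NP [Det no] [N parser]] [PP [P on] [NP [Pron everyone]]]] [VP [AdvP [Adv recently]] [VP [V wrote] [NP [NP [Pron it]] [RelC [Rel that] [VP [V believed] [CP [C whether] [S [NP [Pron she]] [VP [V observed] [NP [Pron she]]]]]]]]]]]
The smallest constituent containing 'wrote it' is the VP spanning 'wrote it that believed whether she observed she'; no single node in the tree dominates exactly the given words.

No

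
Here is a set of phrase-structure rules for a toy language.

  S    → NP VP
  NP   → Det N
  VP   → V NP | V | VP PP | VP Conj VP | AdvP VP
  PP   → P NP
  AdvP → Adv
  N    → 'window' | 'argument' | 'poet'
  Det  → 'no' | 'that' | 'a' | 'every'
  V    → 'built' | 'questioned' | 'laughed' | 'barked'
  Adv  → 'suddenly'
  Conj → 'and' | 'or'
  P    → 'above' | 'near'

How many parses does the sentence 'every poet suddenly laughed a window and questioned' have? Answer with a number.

2

The two bracketings:
[S [NP [Det every] [N poet]] [VP [VP [AdvP [Adv suddenly]] [VP [V laughed] [NP [Det a] [N window]]]] [Conj and] [VP [V questioned]]]]
[S [NP [Det every] [N poet]] [VP [AdvP [Adv suddenly]] [VP [VP [V laughed] [NP [Det a] [N window]]] [Conj and] [VP [V questioned]]]]]
The trees differ in how a recursive rule is bracketed over the same span.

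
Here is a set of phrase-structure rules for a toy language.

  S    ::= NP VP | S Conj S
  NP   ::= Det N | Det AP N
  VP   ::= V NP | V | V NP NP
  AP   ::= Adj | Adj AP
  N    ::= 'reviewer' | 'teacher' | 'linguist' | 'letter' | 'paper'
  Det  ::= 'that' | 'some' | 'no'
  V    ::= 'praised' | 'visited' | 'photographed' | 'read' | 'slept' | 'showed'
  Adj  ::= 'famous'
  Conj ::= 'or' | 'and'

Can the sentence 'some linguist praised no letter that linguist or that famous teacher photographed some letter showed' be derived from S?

For S → NP VP, the only prefix that parses as NP is 'some linguist', but the remainder 'praised no letter that linguist or that famous teacher photographed some letter showed' is not a VP under these rules. The alternative S rule S → S Conj S likewise has no satisfying split.

Ungrammatical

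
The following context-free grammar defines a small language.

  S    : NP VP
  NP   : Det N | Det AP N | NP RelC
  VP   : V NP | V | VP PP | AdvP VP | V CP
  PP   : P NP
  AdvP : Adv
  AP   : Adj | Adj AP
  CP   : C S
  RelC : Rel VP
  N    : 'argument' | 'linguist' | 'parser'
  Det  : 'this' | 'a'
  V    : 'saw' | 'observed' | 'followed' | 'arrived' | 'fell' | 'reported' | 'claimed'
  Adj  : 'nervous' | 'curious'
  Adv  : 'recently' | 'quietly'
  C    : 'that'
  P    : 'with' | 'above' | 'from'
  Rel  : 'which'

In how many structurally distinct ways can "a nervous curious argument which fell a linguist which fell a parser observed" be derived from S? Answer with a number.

2

The two bracketings:
[S [NP [NP [Det a] [AP [Adj nervous] [AP [Adj curious]]] [N argument]] [RelC [Rel which] [VP [V fell] [NP [NP [Det a] [N linguist]] [RelC [Rel which] [VP [V fell] [NP [Det a] [N parser]]]]]]]] [VP [V observed]]]
[S [NP [NP [NP [Det a] [AP [Adj nervous] [AP [Adj curious]]] [N argument]] [RelC [Rel which] [VP [V fell] [NP [Det a] [N linguist]]]]] [RelC [Rel which] [VP [V fell] [NP [Det a] [N parser]]]]] [VP [V observed]]]
The trees differ in how a recursive rule is bracketed over the same span.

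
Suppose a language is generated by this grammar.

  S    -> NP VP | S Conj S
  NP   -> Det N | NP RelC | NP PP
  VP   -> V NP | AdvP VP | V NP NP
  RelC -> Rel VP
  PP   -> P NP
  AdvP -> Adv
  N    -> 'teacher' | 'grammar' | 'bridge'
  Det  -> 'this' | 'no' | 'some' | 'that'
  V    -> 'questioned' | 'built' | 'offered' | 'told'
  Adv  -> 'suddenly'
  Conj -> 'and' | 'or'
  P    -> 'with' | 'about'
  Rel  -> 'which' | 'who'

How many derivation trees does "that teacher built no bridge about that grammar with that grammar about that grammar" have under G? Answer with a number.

Two of the 5 distinct bracketings:
[S [NP [Det that] [N teacher]] [VP [V built] [NP [NP [Det no] [N bridge]] [PP [P about] [NP [NP [Det that] [N grammar]] [PP [P with] [NP [NP [Det that] [N grammar]] [PP [P about] [NP [Det that] [N grammar]]]]]]]]]]
[S [NP [Det that] [N teacher]] [VP [V built] [NP [NP [Det no] [N bridge]] [PP [P about] [NP [NP [NP [Det that] [N grammar]] [PP [P with] [NP [Det that] [N grammar]]]] [PP [P about] [NP [Det that] [N grammar]]]]]]]]
The trees differ in how a recursive rule is bracketed over the same span.

5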